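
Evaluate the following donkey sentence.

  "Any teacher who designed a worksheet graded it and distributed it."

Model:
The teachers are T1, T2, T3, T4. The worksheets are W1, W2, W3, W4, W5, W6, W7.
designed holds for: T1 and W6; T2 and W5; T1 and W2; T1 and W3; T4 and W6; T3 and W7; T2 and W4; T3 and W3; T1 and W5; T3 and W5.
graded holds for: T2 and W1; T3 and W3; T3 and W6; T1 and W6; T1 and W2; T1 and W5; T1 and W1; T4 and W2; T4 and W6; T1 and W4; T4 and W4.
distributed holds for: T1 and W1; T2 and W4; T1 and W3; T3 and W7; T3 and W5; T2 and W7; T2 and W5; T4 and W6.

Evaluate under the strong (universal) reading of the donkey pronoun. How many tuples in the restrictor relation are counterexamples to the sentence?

9

"it" takes "a worksheet" as antecedent — a donkey pronoun bound across the clause boundary.
Strong reading: for every (t,w) with designed(t,w), graded(t,w) ∧ distributed(t,w).
Restrictor pairs: (T1,W2) ✗  (T1,W3) ✗  (T1,W5) ✗  (T1,W6) ✗  (T2,W4) ✗  (T2,W5) ✗  (T3,W3) ✗  (T3,W5) ✗  (T3,W7) ✗  (T4,W6) ✓
Counterexamples (restrictor pairs failing the scope): 9.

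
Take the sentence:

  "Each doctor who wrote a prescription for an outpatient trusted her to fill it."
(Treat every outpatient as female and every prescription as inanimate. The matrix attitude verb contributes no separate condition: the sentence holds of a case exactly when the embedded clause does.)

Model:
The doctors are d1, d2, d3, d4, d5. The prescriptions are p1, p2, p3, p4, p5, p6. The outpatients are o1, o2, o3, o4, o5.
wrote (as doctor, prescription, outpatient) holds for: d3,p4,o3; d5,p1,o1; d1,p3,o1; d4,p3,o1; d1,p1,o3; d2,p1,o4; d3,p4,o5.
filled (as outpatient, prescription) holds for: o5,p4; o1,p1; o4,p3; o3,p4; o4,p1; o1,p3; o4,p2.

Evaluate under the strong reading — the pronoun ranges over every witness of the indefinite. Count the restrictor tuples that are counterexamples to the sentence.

"her" takes "an outpatient" as antecedent and "it" takes "a prescription"; both are donkey pronouns co-varying with the restrictor.
Strong reading: for every (d,p,o) with wrote(d,p,o), filled(o,p).
Restrictor triples: (d1,p1,o3)→filled(o3,p1) ✗  (d1,p3,o1)→filled(o1,p3) ✓  (d2,p1,o4)→filled(o4,p1) ✓  (d3,p4,o3)→filled(o3,p4) ✓  (d3,p4,o5)→filled(o5,p4) ✓  (d4,p3,o1)→filled(o1,p3) ✓  (d5,p1,o1)→filled(o1,p1) ✓
Counterexamples (restrictor triples failing the scope): 1.

1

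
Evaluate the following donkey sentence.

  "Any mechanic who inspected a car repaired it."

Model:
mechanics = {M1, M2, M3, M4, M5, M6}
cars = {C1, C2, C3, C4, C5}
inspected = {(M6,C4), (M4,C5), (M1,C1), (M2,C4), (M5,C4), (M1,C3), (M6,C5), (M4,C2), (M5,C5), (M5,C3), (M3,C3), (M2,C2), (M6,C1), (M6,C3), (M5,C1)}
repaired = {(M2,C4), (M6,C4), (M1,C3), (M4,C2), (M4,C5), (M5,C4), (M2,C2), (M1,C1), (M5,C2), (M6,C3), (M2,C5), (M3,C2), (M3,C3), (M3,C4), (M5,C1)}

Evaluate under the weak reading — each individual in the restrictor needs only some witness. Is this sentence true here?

"it" takes "a car" as antecedent — a donkey pronoun bound across the clause boundary.
Weak reading: every mechanic m with some inspected-car has at least one inspected-car c such that repaired(m,c).
Per mechanic: M1:✓  M2:✓  M3:✓  M4:✓  M5:✓  M6:✓
Every mechanic in the restrictor has a witness.

True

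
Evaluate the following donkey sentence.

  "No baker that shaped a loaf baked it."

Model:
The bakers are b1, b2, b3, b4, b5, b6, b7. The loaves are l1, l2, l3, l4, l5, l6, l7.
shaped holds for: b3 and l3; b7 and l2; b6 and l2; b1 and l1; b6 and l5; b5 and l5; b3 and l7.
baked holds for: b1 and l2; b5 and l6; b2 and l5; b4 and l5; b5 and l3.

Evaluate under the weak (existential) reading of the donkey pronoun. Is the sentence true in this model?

"it" takes "a loaf" as antecedent — a donkey pronoun bound across the clause boundary.
Truth condition: for no (b,l) with shaped(b,l) does baked(b,l) hold.
Restrictor pairs — does the scope hold? (b1,l1):fails  (b3,l3):fails  (b3,l7):fails  (b5,l5):fails  (b6,l2):fails  (b6,l5):fails  (b7,l2):fails
Scope holds for no restrictor pair, so the sentence is true.

True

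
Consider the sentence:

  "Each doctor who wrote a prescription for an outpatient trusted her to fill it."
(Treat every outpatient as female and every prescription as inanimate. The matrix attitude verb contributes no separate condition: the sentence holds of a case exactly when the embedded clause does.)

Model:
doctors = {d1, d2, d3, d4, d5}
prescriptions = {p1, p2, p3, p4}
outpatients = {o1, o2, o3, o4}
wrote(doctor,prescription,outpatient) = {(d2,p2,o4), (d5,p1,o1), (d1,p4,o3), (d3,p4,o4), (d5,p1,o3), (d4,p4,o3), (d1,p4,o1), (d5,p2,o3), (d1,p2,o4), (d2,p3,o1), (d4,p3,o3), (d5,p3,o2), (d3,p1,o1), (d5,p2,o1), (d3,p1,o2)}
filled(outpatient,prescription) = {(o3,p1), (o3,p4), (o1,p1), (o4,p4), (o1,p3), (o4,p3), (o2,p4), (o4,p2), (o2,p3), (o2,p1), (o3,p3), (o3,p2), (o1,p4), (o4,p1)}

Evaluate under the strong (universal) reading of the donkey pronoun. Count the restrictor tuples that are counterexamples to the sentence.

"her" takes "an outpatient" as antecedent and "it" takes "a prescription"; both are donkey pronouns co-varying with the restrictor.
Strong reading: for every (d,p,o) with wrote(d,p,o), filled(o,p).
Restrictor triples: (d1,p2,o4)→filled(o4,p2) ✓  (d1,p4,o1)→filled(o1,p4) ✓  (d1,p4,o3)→filled(o3,p4) ✓  (d2,p2,o4)→filled(o4,p2) ✓  (d2,p3,o1)→filled(o1,p3) ✓  (d3,p1,o1)→filled(o1,p1) ✓  (d3,p1,o2)→filled(o2,p1) ✓  (d3,p4,o4)→filled(o4,p4) ✓  (d4,p3,o3)→filled(o3,p3) ✓  (d4,p4,o3)→filled(o3,p4) ✓  (d5,p1,o1)→filled(o1,p1) ✓  (d5,p1,o3)→filled(o3,p1) ✓  (d5,p2,o1)→filled(o1,p2) ✗  (d5,p2,o3)→filled(o3,p2) ✓  (d5,p3,o2)→filled(o2,p3) ✓
Counterexamples (restrictor triples failing the scope): 1.

1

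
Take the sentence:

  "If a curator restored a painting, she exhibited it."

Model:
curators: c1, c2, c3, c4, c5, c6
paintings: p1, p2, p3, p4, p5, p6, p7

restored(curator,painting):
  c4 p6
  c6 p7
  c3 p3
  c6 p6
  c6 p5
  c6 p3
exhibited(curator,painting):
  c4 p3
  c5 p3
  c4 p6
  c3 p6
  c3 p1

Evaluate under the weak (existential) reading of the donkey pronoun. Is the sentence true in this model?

False

"it" takes "a painting" as antecedent — a donkey pronoun bound across the clause boundary.
Weak reading: every curator c with some restored-painting has at least one restored-painting p such that exhibited(c,p).
Per curator: c3:✗  c4:✓  c6:✗
c3 has no witness among its restored-paintings.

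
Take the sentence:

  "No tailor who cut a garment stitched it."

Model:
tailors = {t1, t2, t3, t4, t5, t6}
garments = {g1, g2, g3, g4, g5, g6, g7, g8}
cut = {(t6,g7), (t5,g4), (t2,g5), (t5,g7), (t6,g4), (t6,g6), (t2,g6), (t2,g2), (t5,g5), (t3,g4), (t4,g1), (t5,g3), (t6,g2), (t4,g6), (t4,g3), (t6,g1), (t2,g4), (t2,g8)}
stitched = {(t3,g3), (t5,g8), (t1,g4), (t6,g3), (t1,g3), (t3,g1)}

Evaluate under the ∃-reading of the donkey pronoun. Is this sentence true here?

True

"it" takes "a garment" as antecedent — a donkey pronoun bound across the clause boundary.
Truth condition: for no (t,g) with cut(t,g) does stitched(t,g) hold.
Restrictor pairs — does the scope hold? (t2,g2):fails  (t2,g4):fails  (t2,g5):fails  (t2,g6):fails  (t2,g8):fails  (t3,g4):fails  (t4,g1):fails  (t4,g3):fails  (t4,g6):fails  (t5,g3):fails  (t5,g4):fails  (t5,g5):fails  (t5,g7):fails  (t6,g1):fails  (t6,g2):fails  (t6,g4):fails  (t6,g6):fails  (t6,g7):fails
Scope holds for no restrictor pair, so the sentence is true.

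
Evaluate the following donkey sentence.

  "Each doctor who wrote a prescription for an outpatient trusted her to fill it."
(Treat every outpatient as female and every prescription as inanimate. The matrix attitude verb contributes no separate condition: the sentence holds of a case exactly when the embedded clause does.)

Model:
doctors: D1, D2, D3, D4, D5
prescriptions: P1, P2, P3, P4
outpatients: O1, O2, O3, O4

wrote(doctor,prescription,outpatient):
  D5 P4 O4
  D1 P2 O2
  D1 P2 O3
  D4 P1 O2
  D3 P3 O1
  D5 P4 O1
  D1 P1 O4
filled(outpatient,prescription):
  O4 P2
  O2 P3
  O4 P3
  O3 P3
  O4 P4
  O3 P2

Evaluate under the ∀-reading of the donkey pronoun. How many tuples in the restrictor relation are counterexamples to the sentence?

5

"her" takes "an outpatient" as antecedent and "it" takes "a prescription"; both are donkey pronouns co-varying with the restrictor.
Strong reading: for every (d,p,o) with wrote(d,p,o), filled(o,p).
Restrictor triples: (D1,P1,O4)→filled(O4,P1) ✗  (D1,P2,O2)→filled(O2,P2) ✗  (D1,P2,O3)→filled(O3,P2) ✓  (D3,P3,O1)→filled(O1,P3) ✗  (D4,P1,O2)→filled(O2,P1) ✗  (D5,P4,O1)→filled(O1,P4) ✗  (D5,P4,O4)→filled(O4,P4) ✓
Counterexamples (restrictor triples failing the scope): 5.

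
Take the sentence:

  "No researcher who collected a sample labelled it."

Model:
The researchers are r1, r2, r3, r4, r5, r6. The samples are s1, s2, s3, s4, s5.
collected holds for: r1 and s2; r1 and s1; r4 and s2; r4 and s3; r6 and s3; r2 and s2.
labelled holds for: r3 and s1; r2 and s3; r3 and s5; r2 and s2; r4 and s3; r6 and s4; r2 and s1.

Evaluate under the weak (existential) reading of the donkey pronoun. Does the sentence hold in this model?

False

"it" takes "a sample" as antecedent — a donkey pronoun bound across the clause boundary.
Truth condition: for no (r,s) with collected(r,s) does labelled(r,s) hold.
Restrictor pairs — does the scope hold? (r1,s1):fails  (r1,s2):fails  (r2,s2):holds  (r4,s2):fails  (r4,s3):holds  (r6,s3):fails
Scope holds for 2 pair(s), so the sentence is false.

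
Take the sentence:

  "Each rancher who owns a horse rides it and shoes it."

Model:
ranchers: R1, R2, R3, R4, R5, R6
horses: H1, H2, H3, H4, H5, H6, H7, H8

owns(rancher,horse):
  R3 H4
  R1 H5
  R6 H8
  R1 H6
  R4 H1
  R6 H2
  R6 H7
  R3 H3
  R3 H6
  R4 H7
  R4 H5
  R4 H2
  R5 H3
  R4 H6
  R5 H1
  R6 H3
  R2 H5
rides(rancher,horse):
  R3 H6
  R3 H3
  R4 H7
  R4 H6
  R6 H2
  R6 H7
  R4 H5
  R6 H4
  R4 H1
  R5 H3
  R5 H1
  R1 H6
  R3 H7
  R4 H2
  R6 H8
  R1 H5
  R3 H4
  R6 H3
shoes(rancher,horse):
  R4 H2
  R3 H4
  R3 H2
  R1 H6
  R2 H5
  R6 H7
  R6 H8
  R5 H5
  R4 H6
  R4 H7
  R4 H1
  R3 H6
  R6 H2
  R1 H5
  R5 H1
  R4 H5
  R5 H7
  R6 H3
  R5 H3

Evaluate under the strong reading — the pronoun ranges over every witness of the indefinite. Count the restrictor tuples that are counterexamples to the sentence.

"it" takes "a horse" as antecedent — a donkey pronoun bound across the clause boundary.
Strong reading: for every (r,h) with owns(r,h), rides(r,h) ∧ shoes(r,h).
Restrictor pairs: (R1,H5) ✓  (R1,H6) ✓  (R2,H5) ✗  (R3,H3) ✗  (R3,H4) ✓  (R3,H6) ✓  (R4,H1) ✓  (R4,H2) ✓  (R4,H5) ✓  (R4,H6) ✓  (R4,H7) ✓  (R5,H1) ✓  (R5,H3) ✓  (R6,H2) ✓  (R6,H3) ✓  (R6,H7) ✓  (R6,H8) ✓
Counterexamples (restrictor pairs failing the scope): 2.

2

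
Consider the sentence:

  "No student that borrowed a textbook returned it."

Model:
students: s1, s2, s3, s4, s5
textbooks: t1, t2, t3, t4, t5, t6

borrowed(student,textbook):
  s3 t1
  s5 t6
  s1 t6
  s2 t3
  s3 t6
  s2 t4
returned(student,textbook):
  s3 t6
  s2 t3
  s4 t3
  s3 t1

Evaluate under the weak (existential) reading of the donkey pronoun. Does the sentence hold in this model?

"it" takes "a textbook" as antecedent — a donkey pronoun bound across the clause boundary.
Truth condition: for no (s,t) with borrowed(s,t) does returned(s,t) hold.
Restrictor pairs — does the scope hold? (s1,t6):fails  (s2,t3):holds  (s2,t4):fails  (s3,t1):holds  (s3,t6):holds  (s5,t6):fails
Scope holds for 3 pair(s), so the sentence is false.

False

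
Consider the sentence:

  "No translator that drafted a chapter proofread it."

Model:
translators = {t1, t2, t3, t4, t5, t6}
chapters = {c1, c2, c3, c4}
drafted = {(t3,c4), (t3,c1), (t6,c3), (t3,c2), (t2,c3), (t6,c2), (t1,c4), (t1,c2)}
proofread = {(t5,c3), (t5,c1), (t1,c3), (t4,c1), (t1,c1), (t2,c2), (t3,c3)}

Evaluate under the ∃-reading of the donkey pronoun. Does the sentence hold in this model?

True

"it" takes "a chapter" as antecedent — a donkey pronoun bound across the clause boundary.
Truth condition: for no (t,c) with drafted(t,c) does proofread(t,c) hold.
Restrictor pairs — does the scope hold? (t1,c2):fails  (t1,c4):fails  (t2,c3):fails  (t3,c1):fails  (t3,c2):fails  (t3,c4):fails  (t6,c2):fails  (t6,c3):fails
Scope holds for no restrictor pair, so the sentence is true.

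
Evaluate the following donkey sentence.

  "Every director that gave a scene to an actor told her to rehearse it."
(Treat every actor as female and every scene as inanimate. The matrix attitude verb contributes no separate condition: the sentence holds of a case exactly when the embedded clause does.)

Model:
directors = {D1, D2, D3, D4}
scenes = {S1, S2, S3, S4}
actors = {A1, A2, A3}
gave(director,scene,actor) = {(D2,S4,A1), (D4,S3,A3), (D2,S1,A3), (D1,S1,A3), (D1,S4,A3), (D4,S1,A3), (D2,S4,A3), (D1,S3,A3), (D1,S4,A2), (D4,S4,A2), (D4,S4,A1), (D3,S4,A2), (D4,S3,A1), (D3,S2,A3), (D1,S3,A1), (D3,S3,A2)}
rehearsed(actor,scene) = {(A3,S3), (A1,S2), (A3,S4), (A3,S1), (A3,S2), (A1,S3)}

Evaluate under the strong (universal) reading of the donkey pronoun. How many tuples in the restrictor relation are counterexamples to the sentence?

6

"her" takes "an actor" as antecedent and "it" takes "a scene"; both are donkey pronouns co-varying with the restrictor.
Strong reading: for every (d,s,a) with gave(d,s,a), rehearsed(a,s).
Restrictor triples: (D1,S1,A3)→rehearsed(A3,S1) ✓  (D1,S3,A1)→rehearsed(A1,S3) ✓  (D1,S3,A3)→rehearsed(A3,S3) ✓  (D1,S4,A2)→rehearsed(A2,S4) ✗  (D1,S4,A3)→rehearsed(A3,S4) ✓  (D2,S1,A3)→rehearsed(A3,S1) ✓  (D2,S4,A1)→rehearsed(A1,S4) ✗  (D2,S4,A3)→rehearsed(A3,S4) ✓  (D3,S2,A3)→rehearsed(A3,S2) ✓  (D3,S3,A2)→rehearsed(A2,S3) ✗  (D3,S4,A2)→rehearsed(A2,S4) ✗  (D4,S1,A3)→rehearsed(A3,S1) ✓  (D4,S3,A1)→rehearsed(A1,S3) ✓  (D4,S3,A3)→rehearsed(A3,S3) ✓  (D4,S4,A1)→rehearsed(A1,S4) ✗  (D4,S4,A2)→rehearsed(A2,S4) ✗
Counterexamples (restrictor triples failing the scope): 6.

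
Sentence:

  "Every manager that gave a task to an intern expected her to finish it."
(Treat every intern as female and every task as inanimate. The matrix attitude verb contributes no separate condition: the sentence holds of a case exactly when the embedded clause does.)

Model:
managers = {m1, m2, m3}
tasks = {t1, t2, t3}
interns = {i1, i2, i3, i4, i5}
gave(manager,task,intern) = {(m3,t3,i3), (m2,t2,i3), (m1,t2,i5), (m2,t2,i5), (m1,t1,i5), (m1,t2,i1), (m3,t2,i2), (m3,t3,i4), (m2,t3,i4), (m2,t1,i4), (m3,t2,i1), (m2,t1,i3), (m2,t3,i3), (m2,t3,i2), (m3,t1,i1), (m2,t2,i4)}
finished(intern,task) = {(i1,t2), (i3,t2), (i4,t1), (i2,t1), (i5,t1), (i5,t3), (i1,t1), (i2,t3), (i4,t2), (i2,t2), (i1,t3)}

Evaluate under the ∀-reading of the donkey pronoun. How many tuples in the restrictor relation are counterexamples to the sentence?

7

"her" takes "an intern" as antecedent and "it" takes "a task"; both are donkey pronouns co-varying with the restrictor.
Strong reading: for every (m,t,i) with gave(m,t,i), finished(i,t).
Restrictor triples: (m1,t1,i5)→finished(i5,t1) ✓  (m1,t2,i1)→finished(i1,t2) ✓  (m1,t2,i5)→finished(i5,t2) ✗  (m2,t1,i3)→finished(i3,t1) ✗  (m2,t1,i4)→finished(i4,t1) ✓  (m2,t2,i3)→finished(i3,t2) ✓  (m2,t2,i4)→finished(i4,t2) ✓  (m2,t2,i5)→finished(i5,t2) ✗  (m2,t3,i2)→finished(i2,t3) ✓  (m2,t3,i3)→finished(i3,t3) ✗  (m2,t3,i4)→finished(i4,t3) ✗  (m3,t1,i1)→finished(i1,t1) ✓  (m3,t2,i1)→finished(i1,t2) ✓  (m3,t2,i2)→finished(i2,t2) ✓  (m3,t3,i3)→finished(i3,t3) ✗  (m3,t3,i4)→finished(i4,t3) ✗
Counterexamples (restrictor triples failing the scope): 7.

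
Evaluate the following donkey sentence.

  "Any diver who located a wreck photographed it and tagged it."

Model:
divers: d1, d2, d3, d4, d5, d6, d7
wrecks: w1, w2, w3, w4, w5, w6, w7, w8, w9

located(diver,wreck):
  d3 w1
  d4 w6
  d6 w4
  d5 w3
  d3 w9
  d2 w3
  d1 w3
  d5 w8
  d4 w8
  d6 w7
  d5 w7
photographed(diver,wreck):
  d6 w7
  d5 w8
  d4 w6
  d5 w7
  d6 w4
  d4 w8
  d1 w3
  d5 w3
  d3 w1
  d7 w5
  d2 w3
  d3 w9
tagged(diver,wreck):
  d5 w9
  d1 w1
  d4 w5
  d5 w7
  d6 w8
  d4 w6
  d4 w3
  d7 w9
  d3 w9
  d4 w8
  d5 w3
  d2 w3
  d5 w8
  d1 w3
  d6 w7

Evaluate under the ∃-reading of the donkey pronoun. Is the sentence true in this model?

True

"it" takes "a wreck" as antecedent — a donkey pronoun bound across the clause boundary.
Weak reading: every diver d with some located-wreck has at least one located-wreck w such that photographed(d,w) ∧ tagged(d,w).
Per diver: d1:✓  d2:✓  d3:✓  d4:✓  d5:✓  d6:✓
Every diver in the restrictor has a witness.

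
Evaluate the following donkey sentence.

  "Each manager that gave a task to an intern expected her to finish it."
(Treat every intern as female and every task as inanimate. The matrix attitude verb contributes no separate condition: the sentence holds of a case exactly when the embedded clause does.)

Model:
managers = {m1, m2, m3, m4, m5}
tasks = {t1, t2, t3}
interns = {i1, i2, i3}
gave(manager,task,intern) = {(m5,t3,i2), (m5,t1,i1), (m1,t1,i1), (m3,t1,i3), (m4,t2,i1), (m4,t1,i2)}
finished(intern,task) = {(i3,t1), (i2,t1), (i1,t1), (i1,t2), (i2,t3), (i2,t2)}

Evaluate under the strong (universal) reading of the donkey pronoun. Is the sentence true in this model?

"her" takes "an intern" as antecedent and "it" takes "a task"; both are donkey pronouns co-varying with the restrictor.
Strong reading: for every (m,t,i) with gave(m,t,i), finished(i,t).
Restrictor triples: (m1,t1,i1)→finished(i1,t1) ✓  (m3,t1,i3)→finished(i3,t1) ✓  (m4,t1,i2)→finished(i2,t1) ✓  (m4,t2,i1)→finished(i1,t2) ✓  (m5,t1,i1)→finished(i1,t1) ✓  (m5,t3,i2)→finished(i2,t3) ✓
Every restrictor triple satisfies the scope.

True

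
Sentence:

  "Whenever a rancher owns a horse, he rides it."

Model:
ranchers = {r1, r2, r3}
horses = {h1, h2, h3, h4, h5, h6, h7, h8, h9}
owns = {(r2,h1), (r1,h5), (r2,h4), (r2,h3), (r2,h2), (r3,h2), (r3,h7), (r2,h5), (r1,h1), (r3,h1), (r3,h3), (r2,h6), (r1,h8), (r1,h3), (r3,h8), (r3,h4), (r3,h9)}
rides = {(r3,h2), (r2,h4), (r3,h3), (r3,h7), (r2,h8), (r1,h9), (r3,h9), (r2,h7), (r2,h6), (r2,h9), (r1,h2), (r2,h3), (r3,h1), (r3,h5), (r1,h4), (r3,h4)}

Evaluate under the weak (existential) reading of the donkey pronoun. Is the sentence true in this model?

"it" takes "a horse" as antecedent — a donkey pronoun bound across the clause boundary.
Weak reading: every rancher r with some owns-horse has at least one owns-horse h such that rides(r,h).
Per rancher: r1:✗  r2:✓  r3:✓
r1 has no witness among its owns-horses.

False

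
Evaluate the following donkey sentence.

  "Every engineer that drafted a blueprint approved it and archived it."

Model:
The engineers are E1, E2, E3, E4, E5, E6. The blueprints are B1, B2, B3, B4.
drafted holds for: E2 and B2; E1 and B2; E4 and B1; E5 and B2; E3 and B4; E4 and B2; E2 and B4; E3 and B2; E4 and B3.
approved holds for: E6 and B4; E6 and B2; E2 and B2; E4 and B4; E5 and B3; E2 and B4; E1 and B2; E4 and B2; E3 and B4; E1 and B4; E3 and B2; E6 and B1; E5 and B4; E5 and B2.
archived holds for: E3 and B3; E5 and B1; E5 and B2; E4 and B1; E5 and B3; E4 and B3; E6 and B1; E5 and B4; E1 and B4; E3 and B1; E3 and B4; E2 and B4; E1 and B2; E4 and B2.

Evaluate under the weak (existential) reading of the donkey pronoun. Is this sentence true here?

True

"it" takes "a blueprint" as antecedent — a donkey pronoun bound across the clause boundary.
Weak reading: every engineer e with some drafted-blueprint has at least one drafted-blueprint b such that approved(e,b) ∧ archived(e,b).
Per engineer: E1:✓  E2:✓  E3:✓  E4:✓  E5:✓
Every engineer in the restrictor has a witness.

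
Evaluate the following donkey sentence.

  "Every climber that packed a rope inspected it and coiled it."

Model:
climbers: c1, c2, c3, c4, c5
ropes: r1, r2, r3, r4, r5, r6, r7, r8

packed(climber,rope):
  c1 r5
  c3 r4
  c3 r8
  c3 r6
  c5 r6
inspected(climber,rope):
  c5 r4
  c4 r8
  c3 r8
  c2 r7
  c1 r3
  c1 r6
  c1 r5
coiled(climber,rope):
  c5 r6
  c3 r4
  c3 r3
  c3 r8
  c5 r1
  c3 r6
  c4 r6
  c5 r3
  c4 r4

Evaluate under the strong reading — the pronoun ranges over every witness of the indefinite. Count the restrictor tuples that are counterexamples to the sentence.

"it" takes "a rope" as antecedent — a donkey pronoun bound across the clause boundary.
Strong reading: for every (c,r) with packed(c,r), inspected(c,r) ∧ coiled(c,r).
Restrictor pairs: (c1,r5) ✗  (c3,r4) ✗  (c3,r6) ✗  (c3,r8) ✓  (c5,r6) ✗
Counterexamples (restrictor pairs failing the scope): 4.

4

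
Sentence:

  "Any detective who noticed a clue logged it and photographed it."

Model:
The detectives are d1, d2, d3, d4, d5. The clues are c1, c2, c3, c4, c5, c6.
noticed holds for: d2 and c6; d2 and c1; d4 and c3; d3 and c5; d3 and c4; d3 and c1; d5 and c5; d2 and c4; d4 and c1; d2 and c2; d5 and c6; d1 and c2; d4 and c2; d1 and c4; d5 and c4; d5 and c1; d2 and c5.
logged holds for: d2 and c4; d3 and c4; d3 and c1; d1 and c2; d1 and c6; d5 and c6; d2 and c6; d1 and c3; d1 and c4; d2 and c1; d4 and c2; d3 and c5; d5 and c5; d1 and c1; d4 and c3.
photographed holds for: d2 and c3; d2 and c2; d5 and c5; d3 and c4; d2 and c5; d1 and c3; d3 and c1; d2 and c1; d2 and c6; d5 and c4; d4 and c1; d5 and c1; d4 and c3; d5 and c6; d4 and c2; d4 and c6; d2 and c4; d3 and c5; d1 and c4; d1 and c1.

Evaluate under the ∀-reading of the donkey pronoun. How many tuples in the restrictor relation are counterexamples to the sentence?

"it" takes "a clue" as antecedent — a donkey pronoun bound across the clause boundary.
Strong reading: for every (d,c) with noticed(d,c), logged(d,c) ∧ photographed(d,c).
Restrictor pairs: (d1,c2) ✗  (d1,c4) ✓  (d2,c1) ✓  (d2,c2) ✗  (d2,c4) ✓  (d2,c5) ✗  (d2,c6) ✓  (d3,c1) ✓  (d3,c4) ✓  (d3,c5) ✓  (d4,c1) ✗  (d4,c2) ✓  (d4,c3) ✓  (d5,c1) ✗  (d5,c4) ✗  (d5,c5) ✓  (d5,c6) ✓
Counterexamples (restrictor pairs failing the scope): 6.

6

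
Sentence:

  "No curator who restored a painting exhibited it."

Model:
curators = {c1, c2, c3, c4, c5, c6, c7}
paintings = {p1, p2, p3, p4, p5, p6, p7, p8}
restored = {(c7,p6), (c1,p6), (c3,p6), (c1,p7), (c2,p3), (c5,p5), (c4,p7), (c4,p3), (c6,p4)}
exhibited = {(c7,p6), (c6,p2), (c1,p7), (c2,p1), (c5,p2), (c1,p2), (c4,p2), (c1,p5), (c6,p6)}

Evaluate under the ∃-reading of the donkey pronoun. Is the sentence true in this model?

False

"it" takes "a painting" as antecedent — a donkey pronoun bound across the clause boundary.
Truth condition: for no (c,p) with restored(c,p) does exhibited(c,p) hold.
Restrictor pairs — does the scope hold? (c1,p6):fails  (c1,p7):holds  (c2,p3):fails  (c3,p6):fails  (c4,p3):fails  (c4,p7):fails  (c5,p5):fails  (c6,p4):fails  (c7,p6):holds
Scope holds for 2 pair(s), so the sentence is false.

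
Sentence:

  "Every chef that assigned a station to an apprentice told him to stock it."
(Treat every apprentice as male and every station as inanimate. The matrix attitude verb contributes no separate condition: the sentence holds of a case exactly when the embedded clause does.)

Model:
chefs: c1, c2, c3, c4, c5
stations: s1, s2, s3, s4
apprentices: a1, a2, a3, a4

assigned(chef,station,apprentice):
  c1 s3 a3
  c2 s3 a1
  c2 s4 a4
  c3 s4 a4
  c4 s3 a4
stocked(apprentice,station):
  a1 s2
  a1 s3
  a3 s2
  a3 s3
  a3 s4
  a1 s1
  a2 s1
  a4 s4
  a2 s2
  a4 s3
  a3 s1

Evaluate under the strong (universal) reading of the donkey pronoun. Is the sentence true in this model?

True

"him" takes "an apprentice" as antecedent and "it" takes "a station"; both are donkey pronouns co-varying with the restrictor.
Strong reading: for every (c,s,a) with assigned(c,s,a), stocked(a,s).
Restrictor triples: (c1,s3,a3)→stocked(a3,s3) ✓  (c2,s3,a1)→stocked(a1,s3) ✓  (c2,s4,a4)→stocked(a4,s4) ✓  (c3,s4,a4)→stocked(a4,s4) ✓  (c4,s3,a4)→stocked(a4,s3) ✓
Every restrictor triple satisfies the scope.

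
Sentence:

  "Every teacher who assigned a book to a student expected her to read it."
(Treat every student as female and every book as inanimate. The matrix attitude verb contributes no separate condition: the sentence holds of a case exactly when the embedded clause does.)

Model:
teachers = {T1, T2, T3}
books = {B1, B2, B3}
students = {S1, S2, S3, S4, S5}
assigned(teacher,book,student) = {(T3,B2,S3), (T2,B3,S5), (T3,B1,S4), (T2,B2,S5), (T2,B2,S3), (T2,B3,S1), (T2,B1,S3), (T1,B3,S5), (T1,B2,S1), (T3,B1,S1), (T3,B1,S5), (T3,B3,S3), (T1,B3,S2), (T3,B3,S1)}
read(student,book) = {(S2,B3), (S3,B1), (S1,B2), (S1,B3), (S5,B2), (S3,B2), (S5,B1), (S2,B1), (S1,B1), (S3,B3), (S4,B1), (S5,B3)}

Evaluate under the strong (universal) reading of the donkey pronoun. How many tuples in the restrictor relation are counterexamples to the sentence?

0

"her" takes "a student" as antecedent and "it" takes "a book"; both are donkey pronouns co-varying with the restrictor.
Strong reading: for every (t,b,s) with assigned(t,b,s), read(s,b).
Restrictor triples: (T1,B2,S1)→read(S1,B2) ✓  (T1,B3,S2)→read(S2,B3) ✓  (T1,B3,S5)→read(S5,B3) ✓  (T2,B1,S3)→read(S3,B1) ✓  (T2,B2,S3)→read(S3,B2) ✓  (T2,B2,S5)→read(S5,B2) ✓  (T2,B3,S1)→read(S1,B3) ✓  (T2,B3,S5)→read(S5,B3) ✓  (T3,B1,S1)→read(S1,B1) ✓  (T3,B1,S4)→read(S4,B1) ✓  (T3,B1,S5)→read(S5,B1) ✓  (T3,B2,S3)→read(S3,B2) ✓  (T3,B3,S1)→read(S1,B3) ✓  (T3,B3,S3)→read(S3,B3) ✓
Counterexamples (restrictor triples failing the scope): 0.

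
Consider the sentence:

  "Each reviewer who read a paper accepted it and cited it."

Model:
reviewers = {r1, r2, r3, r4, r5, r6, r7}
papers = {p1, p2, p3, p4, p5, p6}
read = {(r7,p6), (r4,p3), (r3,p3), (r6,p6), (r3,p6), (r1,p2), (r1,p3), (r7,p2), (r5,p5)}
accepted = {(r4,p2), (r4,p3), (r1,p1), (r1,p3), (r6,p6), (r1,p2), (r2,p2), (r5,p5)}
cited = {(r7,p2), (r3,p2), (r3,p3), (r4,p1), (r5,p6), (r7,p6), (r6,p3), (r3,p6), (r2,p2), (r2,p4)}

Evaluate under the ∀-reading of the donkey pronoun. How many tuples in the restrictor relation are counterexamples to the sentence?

9

"it" takes "a paper" as antecedent — a donkey pronoun bound across the clause boundary.
Strong reading: for every (r,p) with read(r,p), accepted(r,p) ∧ cited(r,p).
Restrictor pairs: (r1,p2) ✗  (r1,p3) ✗  (r3,p3) ✗  (r3,p6) ✗  (r4,p3) ✗  (r5,p5) ✗  (r6,p6) ✗  (r7,p2) ✗  (r7,p6) ✗
Counterexamples (restrictor pairs failing the scope): 9.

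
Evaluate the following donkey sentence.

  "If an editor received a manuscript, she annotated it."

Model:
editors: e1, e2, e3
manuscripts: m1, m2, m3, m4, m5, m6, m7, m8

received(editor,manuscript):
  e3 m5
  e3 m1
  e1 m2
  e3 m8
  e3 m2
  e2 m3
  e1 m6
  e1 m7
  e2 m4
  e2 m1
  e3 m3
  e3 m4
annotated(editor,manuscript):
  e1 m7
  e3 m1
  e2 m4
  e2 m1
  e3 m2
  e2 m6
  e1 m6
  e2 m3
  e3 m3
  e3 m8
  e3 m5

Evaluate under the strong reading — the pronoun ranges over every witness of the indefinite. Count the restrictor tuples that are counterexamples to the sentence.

"it" takes "a manuscript" as antecedent — a donkey pronoun bound across the clause boundary.
Strong reading: for every (e,m) with received(e,m), annotated(e,m).
Restrictor pairs: (e1,m2) ✗  (e1,m6) ✓  (e1,m7) ✓  (e2,m1) ✓  (e2,m3) ✓  (e2,m4) ✓  (e3,m1) ✓  (e3,m2) ✓  (e3,m3) ✓  (e3,m4) ✗  (e3,m5) ✓  (e3,m8) ✓
Counterexamples (restrictor pairs failing the scope): 2.

2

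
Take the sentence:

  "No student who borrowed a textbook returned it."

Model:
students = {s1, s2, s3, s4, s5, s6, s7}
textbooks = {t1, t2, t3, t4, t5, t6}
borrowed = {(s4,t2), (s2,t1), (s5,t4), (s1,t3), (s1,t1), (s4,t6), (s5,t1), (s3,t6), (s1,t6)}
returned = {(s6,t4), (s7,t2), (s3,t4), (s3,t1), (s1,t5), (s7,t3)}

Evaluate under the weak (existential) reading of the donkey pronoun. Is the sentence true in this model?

True

"it" takes "a textbook" as antecedent — a donkey pronoun bound across the clause boundary.
Truth condition: for no (s,t) with borrowed(s,t) does returned(s,t) hold.
Restrictor pairs — does the scope hold? (s1,t1):fails  (s1,t3):fails  (s1,t6):fails  (s2,t1):fails  (s3,t6):fails  (s4,t2):fails  (s4,t6):fails  (s5,t1):fails  (s5,t4):fails
Scope holds for no restrictor pair, so the sentence is true.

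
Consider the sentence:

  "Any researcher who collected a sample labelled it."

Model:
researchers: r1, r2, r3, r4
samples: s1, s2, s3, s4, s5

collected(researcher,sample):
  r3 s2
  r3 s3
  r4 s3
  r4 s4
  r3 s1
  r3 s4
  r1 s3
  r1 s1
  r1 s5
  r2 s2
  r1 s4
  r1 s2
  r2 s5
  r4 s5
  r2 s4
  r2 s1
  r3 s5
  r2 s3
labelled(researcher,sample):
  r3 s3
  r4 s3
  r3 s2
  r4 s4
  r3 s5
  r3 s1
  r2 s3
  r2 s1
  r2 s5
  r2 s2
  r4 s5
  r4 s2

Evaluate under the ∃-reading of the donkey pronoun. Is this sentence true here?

False

"it" takes "a sample" as antecedent — a donkey pronoun bound across the clause boundary.
Weak reading: every researcher r with some collected-sample has at least one collected-sample s such that labelled(r,s).
Per researcher: r1:✗  r2:✓  r3:✓  r4:✓
r1 has no witness among its collected-samples.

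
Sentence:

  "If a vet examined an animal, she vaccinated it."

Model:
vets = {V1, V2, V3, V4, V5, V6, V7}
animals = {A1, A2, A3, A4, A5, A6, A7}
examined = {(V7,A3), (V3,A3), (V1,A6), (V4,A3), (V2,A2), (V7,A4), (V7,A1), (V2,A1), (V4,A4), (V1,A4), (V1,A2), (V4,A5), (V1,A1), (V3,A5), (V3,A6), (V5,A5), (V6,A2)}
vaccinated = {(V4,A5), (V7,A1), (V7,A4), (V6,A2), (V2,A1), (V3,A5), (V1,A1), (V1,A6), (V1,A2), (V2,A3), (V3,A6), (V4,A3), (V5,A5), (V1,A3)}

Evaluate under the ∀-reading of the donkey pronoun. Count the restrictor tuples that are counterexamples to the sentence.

5

"it" takes "an animal" as antecedent — a donkey pronoun bound across the clause boundary.
Strong reading: for every (v,a) with examined(v,a), vaccinated(v,a).
Restrictor pairs: (V1,A1) ✓  (V1,A2) ✓  (V1,A4) ✗  (V1,A6) ✓  (V2,A1) ✓  (V2,A2) ✗  (V3,A3) ✗  (V3,A5) ✓  (V3,A6) ✓  (V4,A3) ✓  (V4,A4) ✗  (V4,A5) ✓  (V5,A5) ✓  (V6,A2) ✓  (V7,A1) ✓  (V7,A3) ✗  (V7,A4) ✓
Counterexamples (restrictor pairs failing the scope): 5.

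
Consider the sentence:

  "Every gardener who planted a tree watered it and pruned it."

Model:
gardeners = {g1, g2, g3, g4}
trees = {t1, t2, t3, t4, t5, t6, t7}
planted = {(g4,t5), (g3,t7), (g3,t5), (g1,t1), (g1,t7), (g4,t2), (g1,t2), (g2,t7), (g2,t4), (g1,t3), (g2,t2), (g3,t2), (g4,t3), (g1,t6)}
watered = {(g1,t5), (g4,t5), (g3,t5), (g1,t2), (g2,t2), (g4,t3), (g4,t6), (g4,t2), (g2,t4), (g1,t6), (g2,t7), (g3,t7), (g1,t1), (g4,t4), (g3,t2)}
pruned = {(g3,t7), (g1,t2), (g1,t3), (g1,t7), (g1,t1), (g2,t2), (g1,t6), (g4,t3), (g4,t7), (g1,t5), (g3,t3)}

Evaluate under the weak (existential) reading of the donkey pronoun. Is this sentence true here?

"it" takes "a tree" as antecedent — a donkey pronoun bound across the clause boundary.
Weak reading: every gardener g with some planted-tree has at least one planted-tree t such that watered(g,t) ∧ pruned(g,t).
Per gardener: g1:✓  g2:✓  g3:✓  g4:✓
Every gardener in the restrictor has a witness.

True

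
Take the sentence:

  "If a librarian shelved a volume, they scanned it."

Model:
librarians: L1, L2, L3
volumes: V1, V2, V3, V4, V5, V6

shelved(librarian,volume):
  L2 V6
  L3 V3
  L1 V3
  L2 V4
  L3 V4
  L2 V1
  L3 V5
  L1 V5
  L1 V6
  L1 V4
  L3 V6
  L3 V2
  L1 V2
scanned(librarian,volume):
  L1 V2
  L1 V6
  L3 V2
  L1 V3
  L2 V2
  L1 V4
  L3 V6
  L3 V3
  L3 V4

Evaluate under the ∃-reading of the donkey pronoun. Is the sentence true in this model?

"it" takes "a volume" as antecedent — a donkey pronoun bound across the clause boundary.
Weak reading: every librarian l with some shelved-volume has at least one shelved-volume v such that scanned(l,v).
Per librarian: L1:✓  L2:✗  L3:✓
L2 has no witness among its shelved-volumes.

False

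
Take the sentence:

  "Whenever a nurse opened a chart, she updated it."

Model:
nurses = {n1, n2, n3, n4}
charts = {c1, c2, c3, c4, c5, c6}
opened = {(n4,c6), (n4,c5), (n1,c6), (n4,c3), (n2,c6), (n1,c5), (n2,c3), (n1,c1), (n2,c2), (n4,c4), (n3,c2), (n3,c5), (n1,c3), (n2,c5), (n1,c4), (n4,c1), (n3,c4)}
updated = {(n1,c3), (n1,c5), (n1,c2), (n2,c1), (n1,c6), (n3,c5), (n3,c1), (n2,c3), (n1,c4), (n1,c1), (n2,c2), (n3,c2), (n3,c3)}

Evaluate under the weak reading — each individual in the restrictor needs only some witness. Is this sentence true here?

False

"it" takes "a chart" as antecedent — a donkey pronoun bound across the clause boundary.
Weak reading: every nurse n with some opened-chart has at least one opened-chart c such that updated(n,c).
Per nurse: n1:✓  n2:✓  n3:✓  n4:✗
n4 has no witness among its opened-charts.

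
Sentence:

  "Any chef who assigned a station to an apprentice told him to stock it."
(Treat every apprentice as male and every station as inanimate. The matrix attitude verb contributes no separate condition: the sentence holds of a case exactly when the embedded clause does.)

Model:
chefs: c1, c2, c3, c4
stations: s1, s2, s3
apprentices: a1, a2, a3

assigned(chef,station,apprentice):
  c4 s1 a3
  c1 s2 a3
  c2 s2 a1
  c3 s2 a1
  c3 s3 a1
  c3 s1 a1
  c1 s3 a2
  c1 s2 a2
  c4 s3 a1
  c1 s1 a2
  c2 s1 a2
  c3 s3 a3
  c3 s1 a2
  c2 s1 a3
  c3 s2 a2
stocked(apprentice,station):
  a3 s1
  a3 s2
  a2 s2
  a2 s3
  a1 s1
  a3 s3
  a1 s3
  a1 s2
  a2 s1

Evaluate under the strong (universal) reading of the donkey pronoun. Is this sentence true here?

"him" takes "an apprentice" as antecedent and "it" takes "a station"; both are donkey pronouns co-varying with the restrictor.
Strong reading: for every (c,s,a) with assigned(c,s,a), stocked(a,s).
Restrictor triples: (c1,s1,a2)→stocked(a2,s1) ✓  (c1,s2,a2)→stocked(a2,s2) ✓  (c1,s2,a3)→stocked(a3,s2) ✓  (c1,s3,a2)→stocked(a2,s3) ✓  (c2,s1,a2)→stocked(a2,s1) ✓  (c2,s1,a3)→stocked(a3,s1) ✓  (c2,s2,a1)→stocked(a1,s2) ✓  (c3,s1,a1)→stocked(a1,s1) ✓  (c3,s1,a2)→stocked(a2,s1) ✓  (c3,s2,a1)→stocked(a1,s2) ✓  (c3,s2,a2)→stocked(a2,s2) ✓  (c3,s3,a1)→stocked(a1,s3) ✓  (c3,s3,a3)→stocked(a3,s3) ✓  (c4,s1,a3)→stocked(a3,s1) ✓  (c4,s3,a1)→stocked(a1,s3) ✓
Every restrictor triple satisfies the scope.

True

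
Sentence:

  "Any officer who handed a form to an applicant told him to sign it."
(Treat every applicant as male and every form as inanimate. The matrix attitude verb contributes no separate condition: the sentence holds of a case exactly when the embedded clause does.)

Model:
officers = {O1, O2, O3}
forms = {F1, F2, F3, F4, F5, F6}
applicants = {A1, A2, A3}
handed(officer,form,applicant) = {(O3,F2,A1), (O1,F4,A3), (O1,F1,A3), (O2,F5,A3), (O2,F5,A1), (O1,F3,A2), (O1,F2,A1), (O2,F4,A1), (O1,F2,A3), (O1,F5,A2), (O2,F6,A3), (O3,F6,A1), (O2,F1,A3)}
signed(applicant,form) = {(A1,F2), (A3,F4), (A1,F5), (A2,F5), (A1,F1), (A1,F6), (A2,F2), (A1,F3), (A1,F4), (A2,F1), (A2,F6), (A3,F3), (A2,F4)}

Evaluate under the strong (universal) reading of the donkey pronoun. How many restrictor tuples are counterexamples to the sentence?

"him" takes "an applicant" as antecedent and "it" takes "a form"; both are donkey pronouns co-varying with the restrictor.
Strong reading: for every (o,f,a) with handed(o,f,a), signed(a,f).
Restrictor triples: (O1,F1,A3)→signed(A3,F1) ✗  (O1,F2,A1)→signed(A1,F2) ✓  (O1,F2,A3)→signed(A3,F2) ✗  (O1,F3,A2)→signed(A2,F3) ✗  (O1,F4,A3)→signed(A3,F4) ✓  (O1,F5,A2)→signed(A2,F5) ✓  (O2,F1,A3)→signed(A3,F1) ✗  (O2,F4,A1)→signed(A1,F4) ✓  (O2,F5,A1)→signed(A1,F5) ✓  (O2,F5,A3)→signed(A3,F5) ✗  (O2,F6,A3)→signed(A3,F6) ✗  (O3,F2,A1)→signed(A1,F2) ✓  (O3,F6,A1)→signed(A1,F6) ✓
Counterexamples (restrictor triples failing the scope): 6.

6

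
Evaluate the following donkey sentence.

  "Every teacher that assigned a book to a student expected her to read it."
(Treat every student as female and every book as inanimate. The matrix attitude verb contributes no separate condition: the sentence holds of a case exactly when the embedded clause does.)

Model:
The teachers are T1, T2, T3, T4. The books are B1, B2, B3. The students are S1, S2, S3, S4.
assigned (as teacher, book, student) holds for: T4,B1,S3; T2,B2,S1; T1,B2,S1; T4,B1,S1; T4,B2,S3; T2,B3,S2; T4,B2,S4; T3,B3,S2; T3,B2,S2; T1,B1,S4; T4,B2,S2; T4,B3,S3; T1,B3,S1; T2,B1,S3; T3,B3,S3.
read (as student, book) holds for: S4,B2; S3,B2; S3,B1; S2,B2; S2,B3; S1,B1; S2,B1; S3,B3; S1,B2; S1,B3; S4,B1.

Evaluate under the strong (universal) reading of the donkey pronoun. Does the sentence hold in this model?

True

"her" takes "a student" as antecedent and "it" takes "a book"; both are donkey pronouns co-varying with the restrictor.
Strong reading: for every (t,b,s) with assigned(t,b,s), read(s,b).
Restrictor triples: (T1,B1,S4)→read(S4,B1) ✓  (T1,B2,S1)→read(S1,B2) ✓  (T1,B3,S1)→read(S1,B3) ✓  (T2,B1,S3)→read(S3,B1) ✓  (T2,B2,S1)→read(S1,B2) ✓  (T2,B3,S2)→read(S2,B3) ✓  (T3,B2,S2)→read(S2,B2) ✓  (T3,B3,S2)→read(S2,B3) ✓  (T3,B3,S3)→read(S3,B3) ✓  (T4,B1,S1)→read(S1,B1) ✓  (T4,B1,S3)→read(S3,B1) ✓  (T4,B2,S2)→read(S2,B2) ✓  (T4,B2,S3)→read(S3,B2) ✓  (T4,B2,S4)→read(S4,B2) ✓  (T4,B3,S3)→read(S3,B3) ✓
Every restrictor triple satisfies the scope.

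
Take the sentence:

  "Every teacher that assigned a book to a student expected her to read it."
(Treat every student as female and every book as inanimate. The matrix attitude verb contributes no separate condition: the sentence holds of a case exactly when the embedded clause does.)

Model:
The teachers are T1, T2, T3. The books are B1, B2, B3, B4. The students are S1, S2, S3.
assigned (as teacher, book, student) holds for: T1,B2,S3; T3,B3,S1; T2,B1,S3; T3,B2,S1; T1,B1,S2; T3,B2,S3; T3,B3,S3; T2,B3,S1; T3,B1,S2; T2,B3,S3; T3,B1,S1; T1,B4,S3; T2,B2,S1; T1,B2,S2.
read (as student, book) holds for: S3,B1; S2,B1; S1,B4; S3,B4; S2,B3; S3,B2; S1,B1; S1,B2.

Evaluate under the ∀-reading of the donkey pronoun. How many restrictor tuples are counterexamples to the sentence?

"her" takes "a student" as antecedent and "it" takes "a book"; both are donkey pronouns co-varying with the restrictor.
Strong reading: for every (t,b,s) with assigned(t,b,s), read(s,b).
Restrictor triples: (T1,B1,S2)→read(S2,B1) ✓  (T1,B2,S2)→read(S2,B2) ✗  (T1,B2,S3)→read(S3,B2) ✓  (T1,B4,S3)→read(S3,B4) ✓  (T2,B1,S3)→read(S3,B1) ✓  (T2,B2,S1)→read(S1,B2) ✓  (T2,B3,S1)→read(S1,B3) ✗  (T2,B3,S3)→read(S3,B3) ✗  (T3,B1,S1)→read(S1,B1) ✓  (T3,B1,S2)→read(S2,B1) ✓  (T3,B2,S1)→read(S1,B2) ✓  (T3,B2,S3)→read(S3,B2) ✓  (T3,B3,S1)→read(S1,B3) ✗  (T3,B3,S3)→read(S3,B3) ✗
Counterexamples (restrictor triples failing the scope): 5.

5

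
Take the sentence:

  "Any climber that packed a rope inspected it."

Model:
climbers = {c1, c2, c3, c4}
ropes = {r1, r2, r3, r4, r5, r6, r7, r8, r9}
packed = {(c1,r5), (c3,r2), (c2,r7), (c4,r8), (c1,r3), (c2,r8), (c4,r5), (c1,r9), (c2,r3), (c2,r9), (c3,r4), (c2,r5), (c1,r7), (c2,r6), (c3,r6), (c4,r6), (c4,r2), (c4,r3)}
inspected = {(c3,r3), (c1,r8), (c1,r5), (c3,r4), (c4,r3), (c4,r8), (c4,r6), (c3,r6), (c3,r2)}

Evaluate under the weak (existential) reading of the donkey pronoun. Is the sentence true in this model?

"it" takes "a rope" as antecedent — a donkey pronoun bound across the clause boundary.
Weak reading: every climber c with some packed-rope has at least one packed-rope r such that inspected(c,r).
Per climber: c1:✓  c2:✗  c3:✓  c4:✓
c2 has no witness among its packed-ropes.

False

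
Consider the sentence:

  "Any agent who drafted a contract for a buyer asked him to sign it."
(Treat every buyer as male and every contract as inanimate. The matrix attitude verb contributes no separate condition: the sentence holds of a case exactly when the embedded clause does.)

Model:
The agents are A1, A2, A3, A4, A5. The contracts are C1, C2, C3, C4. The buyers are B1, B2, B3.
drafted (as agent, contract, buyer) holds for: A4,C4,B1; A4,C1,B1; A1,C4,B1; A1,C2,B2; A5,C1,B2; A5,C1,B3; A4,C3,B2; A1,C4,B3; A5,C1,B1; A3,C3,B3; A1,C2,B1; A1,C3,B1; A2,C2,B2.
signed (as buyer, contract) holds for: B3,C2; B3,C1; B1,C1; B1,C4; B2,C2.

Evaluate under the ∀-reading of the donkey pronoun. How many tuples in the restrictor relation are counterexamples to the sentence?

"him" takes "a buyer" as antecedent and "it" takes "a contract"; both are donkey pronouns co-varying with the restrictor.
Strong reading: for every (a,c,b) with drafted(a,c,b), signed(b,c).
Restrictor triples: (A1,C2,B1)→signed(B1,C2) ✗  (A1,C2,B2)→signed(B2,C2) ✓  (A1,C3,B1)→signed(B1,C3) ✗  (A1,C4,B1)→signed(B1,C4) ✓  (A1,C4,B3)→signed(B3,C4) ✗  (A2,C2,B2)→signed(B2,C2) ✓  (A3,C3,B3)→signed(B3,C3) ✗  (A4,C1,B1)→signed(B1,C1) ✓  (A4,C3,B2)→signed(B2,C3) ✗  (A4,C4,B1)→signed(B1,C4) ✓  (A5,C1,B1)→signed(B1,C1) ✓  (A5,C1,B2)→signed(B2,C1) ✗  (A5,C1,B3)→signed(B3,C1) ✓
Counterexamples (restrictor triples failing the scope): 6.

6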